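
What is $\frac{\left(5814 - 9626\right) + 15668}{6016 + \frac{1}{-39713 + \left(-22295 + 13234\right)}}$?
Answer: $\frac{578264544}{293424383} \approx 1.9707$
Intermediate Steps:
$\frac{\left(5814 - 9626\right) + 15668}{6016 + \frac{1}{-39713 + \left(-22295 + 13234\right)}} = \frac{-3812 + 15668}{6016 + \frac{1}{-39713 - 9061}} = \frac{11856}{6016 + \frac{1}{-48774}} = \frac{11856}{6016 - \frac{1}{48774}} = \frac{11856}{\frac{293424383}{48774}} = 11856 \cdot \frac{48774}{293424383} = \frac{578264544}{293424383}$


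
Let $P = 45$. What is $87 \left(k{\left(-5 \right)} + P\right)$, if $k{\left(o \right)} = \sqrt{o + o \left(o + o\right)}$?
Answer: $3915 + 261 \sqrt{5} \approx 4498.6$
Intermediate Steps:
$k{\left(o \right)} = \sqrt{o + 2 o^{2}}$ ($k{\left(o \right)} = \sqrt{o + o 2 o} = \sqrt{o + 2 o^{2}}$)
$87 \left(k{\left(-5 \right)} + P\right) = 87 \left(\sqrt{- 5 \left(1 + 2 \left(-5\right)\right)} + 45\right) = 87 \left(\sqrt{- 5 \left(1 - 10\right)} + 45\right) = 87 \left(\sqrt{\left(-5\right) \left(-9\right)} + 45\right) = 87 \left(\sqrt{45} + 45\right) = 87 \left(3 \sqrt{5} + 45\right) = 87 \left(45 + 3 \sqrt{5}\right) = 3915 + 261 \sqrt{5}$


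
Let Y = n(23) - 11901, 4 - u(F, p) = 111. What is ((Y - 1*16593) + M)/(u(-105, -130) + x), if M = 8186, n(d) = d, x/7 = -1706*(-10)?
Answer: -20285/119313 ≈ -0.17002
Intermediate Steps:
x = 119420 (x = 7*(-1706*(-10)) = 7*17060 = 119420)
u(F, p) = -107 (u(F, p) = 4 - 1*111 = 4 - 111 = -107)
Y = -11878 (Y = 23 - 11901 = -11878)
((Y - 1*16593) + M)/(u(-105, -130) + x) = ((-11878 - 1*16593) + 8186)/(-107 + 119420) = ((-11878 - 16593) + 8186)/119313 = (-28471 + 8186)*(1/119313) = -20285*1/119313 = -20285/119313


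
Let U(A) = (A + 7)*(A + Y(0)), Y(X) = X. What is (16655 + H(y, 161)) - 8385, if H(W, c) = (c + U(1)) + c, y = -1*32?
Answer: 8600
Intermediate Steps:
y = -32
U(A) = A*(7 + A) (U(A) = (A + 7)*(A + 0) = (7 + A)*A = A*(7 + A))
H(W, c) = 8 + 2*c (H(W, c) = (c + 1*(7 + 1)) + c = (c + 1*8) + c = (c + 8) + c = (8 + c) + c = 8 + 2*c)
(16655 + H(y, 161)) - 8385 = (16655 + (8 + 2*161)) - 8385 = (16655 + (8 + 322)) - 8385 = (16655 + 330) - 8385 = 16985 - 8385 = 8600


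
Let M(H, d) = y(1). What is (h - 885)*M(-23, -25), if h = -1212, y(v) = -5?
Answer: 10485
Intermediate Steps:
M(H, d) = -5
(h - 885)*M(-23, -25) = (-1212 - 885)*(-5) = -2097*(-5) = 10485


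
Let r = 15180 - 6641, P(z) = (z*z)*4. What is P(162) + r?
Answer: 113515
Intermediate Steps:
P(z) = 4*z**2 (P(z) = z**2*4 = 4*z**2)
r = 8539
P(162) + r = 4*162**2 + 8539 = 4*26244 + 8539 = 104976 + 8539 = 113515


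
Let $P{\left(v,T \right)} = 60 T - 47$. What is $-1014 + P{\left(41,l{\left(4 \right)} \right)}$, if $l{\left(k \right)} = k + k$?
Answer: $-581$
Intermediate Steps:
$l{\left(k \right)} = 2 k$
$P{\left(v,T \right)} = -47 + 60 T$
$-1014 + P{\left(41,l{\left(4 \right)} \right)} = -1014 - \left(47 - 60 \cdot 2 \cdot 4\right) = -1014 + \left(-47 + 60 \cdot 8\right) = -1014 + \left(-47 + 480\right) = -1014 + 433 = -581$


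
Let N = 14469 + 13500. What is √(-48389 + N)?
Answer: 2*I*√5105 ≈ 142.9*I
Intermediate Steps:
N = 27969
√(-48389 + N) = √(-48389 + 27969) = √(-20420) = 2*I*√5105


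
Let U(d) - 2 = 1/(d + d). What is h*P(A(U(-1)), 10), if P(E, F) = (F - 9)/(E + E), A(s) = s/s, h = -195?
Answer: -195/2 ≈ -97.500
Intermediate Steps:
U(d) = 2 + 1/(2*d) (U(d) = 2 + 1/(d + d) = 2 + 1/(2*d))
A(s) = 1
P(E, F) = (-9 + F)/(2*E) (P(E, F) = (-9 + F)/((2*E)) = (-9 + F)*(1/(2*E)) = (-9 + F)/(2*E))
h*P(A(U(-1)), 10) = -195*(-9 + 10)/(2*1) = -195/2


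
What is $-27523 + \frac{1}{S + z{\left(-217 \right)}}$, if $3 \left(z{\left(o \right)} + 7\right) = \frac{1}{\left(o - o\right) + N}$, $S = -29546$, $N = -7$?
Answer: $- \frac{17081159143}{620614} \approx -27523.0$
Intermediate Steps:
$z{\left(o \right)} = - \frac{148}{21}$ ($z{\left(o \right)} = -7 + \frac{1}{3 \left(\left(o - o\right) - 7\right)} = -7 + \frac{1}{3 \left(0 - 7\right)} = -7 + \frac{1}{3 \left(-7\right)} = -7 + \frac{1}{3} \left(- \frac{1}{7}\right) = -7 - \frac{1}{21} = - \frac{148}{21}$)
$-27523 + \frac{1}{S + z{\left(-217 \right)}} = -27523 + \frac{1}{-29546 - \frac{148}{21}} = -27523 + \frac{1}{- \frac{620614}{21}} = -27523 - \frac{21}{620614} = - \frac{17081159143}{620614}$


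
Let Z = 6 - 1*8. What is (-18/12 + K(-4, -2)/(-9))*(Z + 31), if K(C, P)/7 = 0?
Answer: -87/2 ≈ -43.500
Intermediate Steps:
K(C, P) = 0 (K(C, P) = 7*0 = 0)
Z = -2 (Z = 6 - 8 = -2)
(-18/12 + K(-4, -2)/(-9))*(Z + 31) = (-18/12 + 0/(-9))*(-2 + 31) = (-18*1/12 + 0*(-⅑))*29 = (-3/2 + 0)*29 = -3/2*29 = -87/2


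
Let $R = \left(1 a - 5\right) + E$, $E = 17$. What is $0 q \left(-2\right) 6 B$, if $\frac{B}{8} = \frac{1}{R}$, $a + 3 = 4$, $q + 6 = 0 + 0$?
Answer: $0$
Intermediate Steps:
$q = -6$ ($q = -6 + \left(0 + 0\right) = -6 + 0 = -6$)
$a = 1$ ($a = -3 + 4 = 1$)
$R = 13$ ($R = \left(1 \cdot 1 - 5\right) + 17 = \left(1 - 5\right) + 17 = -4 + 17 = 13$)
$B = \frac{8}{13} \approx 0.61539$
$0 q \left(-2\right) 6 B = 0 \left(-6\right) \left(-2\right) 6 \cdot \frac{8}{13} = 0 \left(-2\right) 6 \cdot \frac{8}{13} = 0 \cdot 6 \cdot \frac{8}{13} = 0 \cdot \frac{8}{13} = 0$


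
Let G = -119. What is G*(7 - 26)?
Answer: 2261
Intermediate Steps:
G*(7 - 26) = -119*(7 - 26) = -119*(-19) = 2261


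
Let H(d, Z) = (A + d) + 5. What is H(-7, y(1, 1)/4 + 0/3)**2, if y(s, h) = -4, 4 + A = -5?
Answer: 121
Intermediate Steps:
A = -9 (A = -4 - 5 = -9)
H(d, Z) = -4 + d (H(d, Z) = (-9 + d) + 5 = -4 + d)
H(-7, y(1, 1)/4 + 0/3)**2 = (-4 - 7)**2 = (-11)**2 = 121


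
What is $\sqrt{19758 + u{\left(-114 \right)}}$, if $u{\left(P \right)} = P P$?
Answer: $\sqrt{32754} \approx 180.98$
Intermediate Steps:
$u{\left(P \right)} = P^{2}$
$\sqrt{19758 + u{\left(-114 \right)}} = \sqrt{19758 + \left(-114\right)^{2}} = \sqrt{19758 + 12996} = \sqrt{32754}$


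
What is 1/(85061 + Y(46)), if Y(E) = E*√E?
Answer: 85061/7235276385 - 46*√46/7235276385 ≈ 1.1713e-5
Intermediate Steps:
Y(E) = E^(3/2)
1/(85061 + Y(46)) = 1/(85061 + 46^(3/2)) = 1/(85061 + 46*√46)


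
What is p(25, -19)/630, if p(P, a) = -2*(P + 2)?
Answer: -3/35 ≈ -0.085714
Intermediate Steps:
p(P, a) = -4 - 2*P (p(P, a) = -2*(2 + P) = -4 - 2*P)
p(25, -19)/630 = (-4 - 2*25)/630 = (-4 - 50)*(1/630) = -54*1/630 = -3/35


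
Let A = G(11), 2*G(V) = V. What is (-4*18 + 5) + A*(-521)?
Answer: -5865/2 ≈ -2932.5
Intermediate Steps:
G(V) = V/2
A = 11/2 (A = (½)*11 = 11/2 ≈ 5.5000)
(-4*18 + 5) + A*(-521) = (-4*18 + 5) + (11/2)*(-521) = (-72 + 5) - 5731/2 = -67 - 5731/2 = -5865/2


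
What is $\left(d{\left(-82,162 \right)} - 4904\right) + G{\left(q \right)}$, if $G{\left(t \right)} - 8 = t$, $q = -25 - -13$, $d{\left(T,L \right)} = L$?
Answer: $-4746$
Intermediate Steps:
$q = -12$ ($q = -25 + 13 = -12$)
$G{\left(t \right)} = 8 + t$
$\left(d{\left(-82,162 \right)} - 4904\right) + G{\left(q \right)} = \left(162 - 4904\right) + \left(8 - 12\right) = -4742 - 4 = -4746$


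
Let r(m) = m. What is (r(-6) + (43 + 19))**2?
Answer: 3136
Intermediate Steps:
(r(-6) + (43 + 19))**2 = (-6 + (43 + 19))**2 = (-6 + 62)**2 = 56**2 = 3136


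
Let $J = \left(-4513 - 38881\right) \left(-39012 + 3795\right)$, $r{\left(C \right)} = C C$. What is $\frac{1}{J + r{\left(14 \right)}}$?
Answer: $\frac{1}{1528206694} \approx 6.5436 \cdot 10^{-10}$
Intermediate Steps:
$r{\left(C \right)} = C^{2}$
$J = 1528206498$ ($J = \left(-43394\right) \left(-35217\right) = 1528206498$)
$\frac{1}{J + r{\left(14 \right)}} = \frac{1}{1528206498 + 14^{2}} = \frac{1}{1528206498 + 196} = \frac{1}{1528206694}$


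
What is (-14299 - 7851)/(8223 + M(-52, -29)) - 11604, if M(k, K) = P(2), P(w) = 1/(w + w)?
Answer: -381778972/32893 ≈ -11607.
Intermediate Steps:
P(w) = 1/(2*w)
M(k, K) = ¼ (M(k, K) = (½)/2 = (½)*(½) = ¼)
(-14299 - 7851)/(8223 + M(-52, -29)) - 11604 = (-14299 - 7851)/(8223 + ¼) - 11604 = -22150/32893/4 - 11604 = -22150*4/32893 - 11604 = -88600/32893 - 11604 = -381778972/32893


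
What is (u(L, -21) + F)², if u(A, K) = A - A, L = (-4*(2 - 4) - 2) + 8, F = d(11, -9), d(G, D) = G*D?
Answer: 9801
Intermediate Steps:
d(G, D) = D*G
F = -99 (F = -9*11 = -99)
L = 14 (L = (-4*(-2) - 2) + 8 = (8 - 2) + 8 = 6 + 8 = 14)
u(A, K) = 0
(u(L, -21) + F)² = (0 - 99)² = (-99)² = 9801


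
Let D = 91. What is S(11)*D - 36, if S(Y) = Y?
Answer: 965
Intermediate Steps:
S(11)*D - 36 = 11*91 - 36 = 1001 - 36 = 965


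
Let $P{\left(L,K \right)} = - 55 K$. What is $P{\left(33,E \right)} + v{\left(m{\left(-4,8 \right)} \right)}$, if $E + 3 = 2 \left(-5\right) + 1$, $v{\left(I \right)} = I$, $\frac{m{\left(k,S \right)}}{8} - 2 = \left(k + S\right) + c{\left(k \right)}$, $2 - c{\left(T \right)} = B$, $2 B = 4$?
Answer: $708$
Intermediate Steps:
$B = 2$ ($B = \frac{1}{2} \cdot 4 = 2$)
$c{\left(T \right)} = 0$ ($c{\left(T \right)} = 2 - 2 = 0$)
$m{\left(k,S \right)} = 16 + 8 S + 8 k$ ($m{\left(k,S \right)} = 16 + 8 \left(\left(k + S\right) + 0\right) = 16 + 8 \left(\left(S + k\right) + 0\right) = 16 + 8 \left(S + k\right) = 16 + \left(8 S + 8 k\right) = 16 + 8 S + 8 k$)
$E = -12$ ($E = -3 + \left(2 \left(-5\right) + 1\right) = -3 + \left(-10 + 1\right) = -3 - 9 = -12$)
$P{\left(33,E \right)} + v{\left(m{\left(-4,8 \right)} \right)} = \left(-55\right) \left(-12\right) + \left(16 + 8 \cdot 8 + 8 \left(-4\right)\right) = 660 + \left(16 + 64 - 32\right) = 660 + 48 = 708$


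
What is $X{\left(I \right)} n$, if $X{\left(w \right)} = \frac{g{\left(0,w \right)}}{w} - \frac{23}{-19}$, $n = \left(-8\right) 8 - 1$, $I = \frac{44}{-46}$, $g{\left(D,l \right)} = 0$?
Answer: $- \frac{1495}{19} \approx -78.684$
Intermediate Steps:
$I = - \frac{22}{23}$ ($I = 44 \left(- \frac{1}{46}\right) = - \frac{22}{23} \approx -0.95652$)
$n = -65$ ($n = -64 - 1 = -65$)
$X{\left(w \right)} = \frac{23}{19}$ ($X{\left(w \right)} = \frac{0}{w} - \frac{23}{-19} = 0 - - \frac{23}{19} = 0 + \frac{23}{19} = \frac{23}{19}$)
$X{\left(I \right)} n = \frac{23}{19} \left(-65\right) = - \frac{1495}{19}$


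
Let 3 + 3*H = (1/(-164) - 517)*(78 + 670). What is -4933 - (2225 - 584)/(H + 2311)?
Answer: -8534842054/1730157 ≈ -4933.0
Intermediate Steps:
H = -5285222/41 (H = -1 + ((1/(-164) - 517)*(78 + 670))/3 = -1 + ((-1/164 - 517)*748)/3 = -1 + (-84789/164*748)/3 = -1 + (⅓)*(-15855543/41) = -1 - 5285181/41 = -5285222/41 ≈ -1.2891e+5)
-4933 - (2225 - 584)/(H + 2311) = -4933 - (2225 - 584)/(-5285222/41 + 2311) = -4933 - 1641/(-5190471/41) = -4933 - 1641*(-41)/5190471 = -4933 - 1*(-22427/1730157) = -4933 + 22427/1730157 = -8534842054/1730157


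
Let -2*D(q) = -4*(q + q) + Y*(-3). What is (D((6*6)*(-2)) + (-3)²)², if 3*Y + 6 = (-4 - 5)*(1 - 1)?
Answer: 79524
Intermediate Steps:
Y = -2 (Y = -2 + ((-4 - 5)*(1 - 1))/3 = -2 + (-9*0)/3 = -2 + (⅓)*0 = -2 + 0 = -2)
D(q) = -3 + 4*q (D(q) = -(-4*(q + q) - 2*(-3))/2 = -(-8*q + 6)/2 = -(6 - 8*q)/2 = -3 + 4*q)
(D((6*6)*(-2)) + (-3)²)² = ((-3 + 4*((6*6)*(-2))) + (-3)²)² = ((-3 + 4*(36*(-2))) + 9)² = ((-3 + 4*(-72)) + 9)² = ((-3 - 288) + 9)² = (-291 + 9)² = (-282)² = 79524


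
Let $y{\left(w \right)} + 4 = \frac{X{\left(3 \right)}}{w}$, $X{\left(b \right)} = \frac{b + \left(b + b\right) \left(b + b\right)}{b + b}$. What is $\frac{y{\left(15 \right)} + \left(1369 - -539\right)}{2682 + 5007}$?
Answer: $\frac{57133}{230670} \approx 0.24768$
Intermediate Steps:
$X{\left(b \right)} = \frac{b + 4 b^{2}}{2 b}$ ($X{\left(b \right)} = \frac{b + 2 b 2 b}{2 b} = \left(b + 4 b^{2}\right) \frac{1}{2 b} = \frac{b + 4 b^{2}}{2 b}$)
$y{\left(w \right)} = -4 + \frac{13}{2 w}$ ($y{\left(w \right)} = -4 + \frac{\frac{1}{2} + 2 \cdot 3}{w} = -4 + \frac{\frac{1}{2} + 6}{w} = -4 + \frac{13}{2 w}$)
$\frac{y{\left(15 \right)} + \left(1369 - -539\right)}{2682 + 5007} = \frac{\left(-4 + \frac{13}{2 \cdot 15}\right) + \left(1369 - -539\right)}{2682 + 5007} = \frac{\left(-4 + \frac{13}{2} \cdot \frac{1}{15}\right) + \left(1369 + 539\right)}{7689} = \left(\left(-4 + \frac{13}{30}\right) + 1908\right) \frac{1}{7689} = \left(- \frac{107}{30} + 1908\right) \frac{1}{7689} = \frac{57133}{30} \cdot \frac{1}{7689} = \frac{57133}{230670}$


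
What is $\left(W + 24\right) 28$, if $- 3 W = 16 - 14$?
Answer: $\frac{1960}{3} \approx 653.33$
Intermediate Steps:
$W = - \frac{2}{3}$ ($W = - \frac{16 - 14}{3} = \left(- \frac{1}{3}\right) 2 = - \frac{2}{3} \approx -0.66667$)
$\left(W + 24\right) 28 = \left(- \frac{2}{3} + 24\right) 28 = \frac{70}{3} \cdot 28 = \frac{1960}{3}$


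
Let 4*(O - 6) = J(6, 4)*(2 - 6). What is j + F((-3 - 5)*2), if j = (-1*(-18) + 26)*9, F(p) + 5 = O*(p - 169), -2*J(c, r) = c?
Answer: -1274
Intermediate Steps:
J(c, r) = -c/2
O = 9 (O = 6 + ((-½*6)*(2 - 6))/4 = 6 + (-3*(-4))/4 = 6 + (¼)*12 = 6 + 3 = 9)
F(p) = -1526 + 9*p (F(p) = -5 + 9*(p - 169) = -5 + 9*(-169 + p) = -5 + (-1521 + 9*p) = -1526 + 9*p)
j = 396 (j = (18 + 26)*9 = 44*9 = 396)
j + F((-3 - 5)*2) = 396 + (-1526 + 9*((-3 - 5)*2)) = 396 + (-1526 + 9*(-8*2)) = 396 + (-1526 + 9*(-16)) = 396 + (-1526 - 144) = 396 - 1670 = -1274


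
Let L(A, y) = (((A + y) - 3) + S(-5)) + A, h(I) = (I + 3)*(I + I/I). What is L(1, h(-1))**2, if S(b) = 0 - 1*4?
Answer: 25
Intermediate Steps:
h(I) = (1 + I)*(3 + I) (h(I) = (3 + I)*(I + 1) = (3 + I)*(1 + I) = (1 + I)*(3 + I))
S(b) = -4 (S(b) = 0 - 4 = -4)
L(A, y) = -7 + y + 2*A (L(A, y) = (((A + y) - 3) - 4) + A = ((-3 + A + y) - 4) + A = (-7 + A + y) + A = -7 + y + 2*A)
L(1, h(-1))**2 = (-7 + (3 + (-1)**2 + 4*(-1)) + 2*1)**2 = (-7 + (3 + 1 - 4) + 2)**2 = (-7 + 0 + 2)**2 = (-5)**2 = 25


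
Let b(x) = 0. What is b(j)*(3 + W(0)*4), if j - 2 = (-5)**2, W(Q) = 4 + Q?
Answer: 0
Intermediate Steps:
j = 27 (j = 2 + (-5)**2 = 2 + 25 = 27)
b(j)*(3 + W(0)*4) = 0*(3 + (4 + 0)*4) = 0*(3 + 4*4) = 0*(3 + 16) = 0*19 = 0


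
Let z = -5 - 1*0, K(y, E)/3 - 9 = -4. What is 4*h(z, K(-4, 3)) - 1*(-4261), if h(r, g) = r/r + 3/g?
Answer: 21329/5 ≈ 4265.8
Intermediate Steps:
K(y, E) = 15 (K(y, E) = 27 + 3*(-4) = 27 - 12 = 15)
z = -5 (z = -5 + 0 = -5)
h(r, g) = 1 + 3/g
4*h(z, K(-4, 3)) - 1*(-4261) = 4*((3 + 15)/15) - 1*(-4261) = 4*((1/15)*18) + 4261 = 4*(6/5) + 4261 = 24/5 + 4261 = 21329/5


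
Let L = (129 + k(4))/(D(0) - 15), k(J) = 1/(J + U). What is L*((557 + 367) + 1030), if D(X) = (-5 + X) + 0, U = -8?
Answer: -100631/8 ≈ -12579.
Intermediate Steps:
D(X) = -5 + X
k(J) = 1/(-8 + J) (k(J) = 1/(J - 8) = 1/(-8 + J))
L = -103/16 (L = (129 + 1/(-8 + 4))/((-5 + 0) - 15) = (129 + 1/(-4))/(-5 - 15) = (129 - ¼)/(-20) = (515/4)*(-1/20) = -103/16 ≈ -6.4375)
L*((557 + 367) + 1030) = -103*((557 + 367) + 1030)/16 = -103*(924 + 1030)/16 = -103/16*1954 = -100631/8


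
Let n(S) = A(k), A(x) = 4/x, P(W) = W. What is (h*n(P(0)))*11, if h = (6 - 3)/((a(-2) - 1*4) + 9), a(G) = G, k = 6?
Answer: 22/3 ≈ 7.3333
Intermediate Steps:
n(S) = ⅔ (n(S) = 4/6 = 4*(⅙) = ⅔)
h = 1 (h = (6 - 3)/((-2 - 1*4) + 9) = 3/((-2 - 4) + 9) = 3/(-6 + 9) = 3/3 = 3*(⅓) = 1)
(h*n(P(0)))*11 = (1*(⅔))*11 = (⅔)*11 = 22/3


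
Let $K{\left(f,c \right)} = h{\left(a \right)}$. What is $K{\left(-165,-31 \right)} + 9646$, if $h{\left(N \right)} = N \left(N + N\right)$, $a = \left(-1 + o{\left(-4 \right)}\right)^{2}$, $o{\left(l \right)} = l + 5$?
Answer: $9646$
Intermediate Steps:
$o{\left(l \right)} = 5 + l$
$a = 0$ ($a = \left(-1 + \left(5 - 4\right)\right)^{2} = \left(-1 + 1\right)^{2} = 0^{2} = 0$)
$h{\left(N \right)} = 2 N^{2}$ ($h{\left(N \right)} = N 2 N = 2 N^{2}$)
$K{\left(f,c \right)} = 0$ ($K{\left(f,c \right)} = 2 \cdot 0^{2} = 2 \cdot 0 = 0$)
$K{\left(-165,-31 \right)} + 9646 = 0 + 9646 = 9646$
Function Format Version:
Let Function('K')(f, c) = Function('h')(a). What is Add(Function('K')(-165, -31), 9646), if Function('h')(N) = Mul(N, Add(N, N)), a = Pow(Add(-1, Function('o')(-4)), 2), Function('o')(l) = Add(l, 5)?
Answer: 9646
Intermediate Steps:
Function('o')(l) = Add(5, l)
a = 0 (a = Pow(Add(-1, Add(5, -4)), 2) = Pow(Add(-1, 1), 2) = Pow(0, 2) = 0)
Function('h')(N) = Mul(2, Pow(N, 2)) (Function('h')(N) = Mul(N, Mul(2, N)) = Mul(2, Pow(N, 2)))
Function('K')(f, c) = 0 (Function('K')(f, c) = Mul(2, Pow(0, 2)) = Mul(2, 0) = 0)
Add(Function('K')(-165, -31), 9646) = Add(0, 9646) = 9646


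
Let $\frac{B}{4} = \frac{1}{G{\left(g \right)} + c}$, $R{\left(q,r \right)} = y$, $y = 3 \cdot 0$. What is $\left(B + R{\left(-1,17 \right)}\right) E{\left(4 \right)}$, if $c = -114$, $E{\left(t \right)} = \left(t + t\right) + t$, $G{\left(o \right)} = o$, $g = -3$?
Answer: $- \frac{16}{39} \approx -0.41026$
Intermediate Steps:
$E{\left(t \right)} = 3 t$ ($E{\left(t \right)} = 2 t + t = 3 t$)
$y = 0$
$R{\left(q,r \right)} = 0$
$B = - \frac{4}{117}$ ($B = \frac{4}{-3 - 114} = \frac{4}{-117} = 4 \left(- \frac{1}{117}\right) = - \frac{4}{117} \approx -0.034188$)
$\left(B + R{\left(-1,17 \right)}\right) E{\left(4 \right)} = \left(- \frac{4}{117} + 0\right) 3 \cdot 4 = \left(- \frac{4}{117}\right) 12 = - \frac{16}{39}$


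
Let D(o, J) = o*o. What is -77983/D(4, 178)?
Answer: -77983/16 ≈ -4873.9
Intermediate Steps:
D(o, J) = o**2
-77983/D(4, 178) = -77983/(4**2) = -77983/16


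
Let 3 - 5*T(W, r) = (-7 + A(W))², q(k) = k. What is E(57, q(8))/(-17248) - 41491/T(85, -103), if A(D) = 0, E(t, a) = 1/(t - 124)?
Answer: 119869158663/26579168 ≈ 4509.9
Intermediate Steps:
E(t, a) = 1/(-124 + t)
T(W, r) = -46/5 (T(W, r) = ⅗ - (-7 + 0)²/5 = ⅗ - ⅕*(-7)² = ⅗ - ⅕*49 = ⅗ - 49/5 = -46/5)
E(57, q(8))/(-17248) - 41491/T(85, -103) = 1/((-124 + 57)*(-17248)) - 41491/(-46/5) = -1/17248/(-67) - 41491*(-5/46) = -1/67*(-1/17248) + 207455/46 = 1/1155616 + 207455/46 = 119869158663/26579168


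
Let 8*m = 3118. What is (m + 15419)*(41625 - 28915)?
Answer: 401858425/2 ≈ 2.0093e+8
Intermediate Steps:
m = 1559/4 (m = (⅛)*3118 = 1559/4 ≈ 389.75)
(m + 15419)*(41625 - 28915) = (1559/4 + 15419)*(41625 - 28915) = (63235/4)*12710 = 401858425/2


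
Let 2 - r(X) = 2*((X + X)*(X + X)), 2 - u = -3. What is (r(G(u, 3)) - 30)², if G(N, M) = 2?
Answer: 3600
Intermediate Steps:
u = 5 (u = 2 - 1*(-3) = 2 + 3 = 5)
r(X) = 2 - 8*X² (r(X) = 2 - 2*(X + X)*(X + X) = 2 - 2*(2*X)*(2*X) = 2 - 2*4*X² = 2 - 8*X²)
(r(G(u, 3)) - 30)² = ((2 - 8*2²) - 30)² = ((2 - 8*4) - 30)² = ((2 - 32) - 30)² = (-30 - 30)² = (-60)² = 3600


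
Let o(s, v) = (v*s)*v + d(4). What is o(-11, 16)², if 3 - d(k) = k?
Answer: 7935489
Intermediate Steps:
d(k) = 3 - k
o(s, v) = -1 + s*v² (o(s, v) = (v*s)*v + (3 - 1*4) = (s*v)*v + (3 - 4) = s*v² - 1 = -1 + s*v²)
o(-11, 16)² = (-1 - 11*16²)² = (-1 - 11*256)² = (-1 - 2816)² = (-2817)² = 7935489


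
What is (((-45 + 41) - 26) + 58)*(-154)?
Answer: -4312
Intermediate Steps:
(((-45 + 41) - 26) + 58)*(-154) = ((-4 - 26) + 58)*(-154) = (-30 + 58)*(-154) = 28*(-154) = -4312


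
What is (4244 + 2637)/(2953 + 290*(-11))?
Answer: -6881/237 ≈ -29.034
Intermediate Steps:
(4244 + 2637)/(2953 + 290*(-11)) = 6881/(2953 - 3190) = 6881/(-237) = 6881*(-1/237) = -6881/237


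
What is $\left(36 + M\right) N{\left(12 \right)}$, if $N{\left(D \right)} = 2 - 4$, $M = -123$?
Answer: $174$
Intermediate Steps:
$N{\left(D \right)} = -2$
$\left(36 + M\right) N{\left(12 \right)} = \left(36 - 123\right) \left(-2\right) = \left(-87\right) \left(-2\right) = 174$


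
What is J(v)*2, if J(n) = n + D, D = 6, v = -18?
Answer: -24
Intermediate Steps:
J(n) = 6 + n (J(n) = n + 6 = 6 + n)
J(v)*2 = (6 - 18)*2 = -12*2 = -24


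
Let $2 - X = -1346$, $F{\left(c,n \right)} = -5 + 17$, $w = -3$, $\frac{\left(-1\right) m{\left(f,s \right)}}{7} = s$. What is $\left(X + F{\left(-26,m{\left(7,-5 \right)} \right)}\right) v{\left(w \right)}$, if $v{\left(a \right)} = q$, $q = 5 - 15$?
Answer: $-13600$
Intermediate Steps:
$m{\left(f,s \right)} = - 7 s$
$q = -10$
$v{\left(a \right)} = -10$
$F{\left(c,n \right)} = 12$
$X = 1348$ ($X = 2 - -1346 = 2 + 1346 = 1348$)
$\left(X + F{\left(-26,m{\left(7,-5 \right)} \right)}\right) v{\left(w \right)} = \left(1348 + 12\right) \left(-10\right) = 1360 \left(-10\right) = -13600$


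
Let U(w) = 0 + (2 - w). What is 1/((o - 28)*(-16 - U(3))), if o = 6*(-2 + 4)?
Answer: 1/240 ≈ 0.0041667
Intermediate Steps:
U(w) = 2 - w
o = 12 (o = 6*2 = 12)
1/((o - 28)*(-16 - U(3))) = 1/((12 - 28)*(-16 - (2 - 1*3))) = 1/(-16*(-16 - (2 - 3))) = 1/(-16*(-16 - 1*(-1))) = 1/(-16*(-16 + 1)) = 1/(-16*(-15)) = 1/240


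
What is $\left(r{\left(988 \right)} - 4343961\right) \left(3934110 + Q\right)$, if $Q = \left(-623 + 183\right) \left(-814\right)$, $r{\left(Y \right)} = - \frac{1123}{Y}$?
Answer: $- \frac{9210856429955785}{494} \approx -1.8645 \cdot 10^{13}$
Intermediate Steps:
$Q = 358160$ ($Q = \left(-440\right) \left(-814\right) = 358160$)
$\left(r{\left(988 \right)} - 4343961\right) \left(3934110 + Q\right) = \left(- \frac{1123}{988} - 4343961\right) \left(3934110 + 358160\right) = \left(\left(-1123\right) \frac{1}{988} - 4343961\right) 4292270 = \left(- \frac{1123}{988} - 4343961\right) 4292270 = \left(- \frac{4291834591}{988}\right) 4292270 = - \frac{9210856429955785}{494}$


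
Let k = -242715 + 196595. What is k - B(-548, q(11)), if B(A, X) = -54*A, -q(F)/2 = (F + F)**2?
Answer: -75712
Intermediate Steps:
q(F) = -8*F**2 (q(F) = -2*(F + F)**2 = -2*4*F**2 = -8*F**2)
k = -46120
k - B(-548, q(11)) = -46120 - (-54)*(-548) = -46120 - 1*29592 = -46120 - 29592 = -75712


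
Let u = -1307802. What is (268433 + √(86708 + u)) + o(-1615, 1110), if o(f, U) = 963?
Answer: 269396 + I*√1221094 ≈ 2.694e+5 + 1105.0*I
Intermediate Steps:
(268433 + √(86708 + u)) + o(-1615, 1110) = (268433 + √(86708 - 1307802)) + 963 = (268433 + √(-1221094)) + 963 = (268433 + I*√1221094) + 963 = 269396 + I*√1221094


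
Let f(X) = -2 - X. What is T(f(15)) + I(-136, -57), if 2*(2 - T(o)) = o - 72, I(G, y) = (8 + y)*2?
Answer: -103/2 ≈ -51.500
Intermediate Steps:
I(G, y) = 16 + 2*y
T(o) = 38 - o/2 (T(o) = 2 - (o - 72)/2 = 2 - (-72 + o)/2 = 2 + (36 - o/2) = 38 - o/2)
T(f(15)) + I(-136, -57) = (38 - (-2 - 1*15)/2) + (16 + 2*(-57)) = (38 - (-2 - 15)/2) + (16 - 114) = (38 - 1/2*(-17)) - 98 = (38 + 17/2) - 98 = 93/2 - 98 = -103/2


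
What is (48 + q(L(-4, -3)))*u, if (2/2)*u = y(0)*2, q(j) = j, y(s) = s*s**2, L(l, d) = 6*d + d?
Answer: 0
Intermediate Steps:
L(l, d) = 7*d
y(s) = s**3
u = 0 (u = 0**3*2 = 0*2 = 0)
(48 + q(L(-4, -3)))*u = (48 + 7*(-3))*0 = (48 - 21)*0 = 27*0 = 0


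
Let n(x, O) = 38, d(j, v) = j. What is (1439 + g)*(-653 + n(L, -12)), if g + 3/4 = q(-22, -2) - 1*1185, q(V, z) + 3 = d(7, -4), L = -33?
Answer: -632835/4 ≈ -1.5821e+5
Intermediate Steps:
q(V, z) = 4 (q(V, z) = -3 + 7 = 4)
g = -4727/4 (g = -¾ + (4 - 1*1185) = -¾ + (4 - 1185) = -¾ - 1181 = -4727/4 ≈ -1181.8)
(1439 + g)*(-653 + n(L, -12)) = (1439 - 4727/4)*(-653 + 38) = (1029/4)*(-615) = -632835/4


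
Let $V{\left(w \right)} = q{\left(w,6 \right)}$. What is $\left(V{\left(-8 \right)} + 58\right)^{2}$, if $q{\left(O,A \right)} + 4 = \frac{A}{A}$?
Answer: $3025$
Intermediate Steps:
$q{\left(O,A \right)} = -3$ ($q{\left(O,A \right)} = -4 + \frac{A}{A} = -4 + 1 = -3$)
$V{\left(w \right)} = -3$
$\left(V{\left(-8 \right)} + 58\right)^{2} = \left(-3 + 58\right)^{2} = 55^{2} = 3025$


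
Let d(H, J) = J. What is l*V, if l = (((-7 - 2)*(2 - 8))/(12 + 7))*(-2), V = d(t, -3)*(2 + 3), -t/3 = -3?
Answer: 1620/19 ≈ 85.263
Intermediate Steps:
t = 9 (t = -3*(-3) = 9)
V = -15 (V = -3*(2 + 3) = -3*5 = -15)
l = -108/19 (l = (-9*(-6)/19)*(-2) = (54*(1/19))*(-2) = (54/19)*(-2) = -108/19 ≈ -5.6842)
l*V = -108/19*(-15) = 1620/19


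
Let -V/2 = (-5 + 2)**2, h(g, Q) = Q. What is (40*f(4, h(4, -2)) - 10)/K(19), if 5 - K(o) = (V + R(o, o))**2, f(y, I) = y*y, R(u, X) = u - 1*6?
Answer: -63/2 ≈ -31.500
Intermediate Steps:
R(u, X) = -6 + u (R(u, X) = u - 6 = -6 + u)
V = -18 (V = -2*(-5 + 2)**2 = -2*(-3)**2 = -2*9 = -18)
f(y, I) = y**2
K(o) = 5 - (-24 + o)**2 (K(o) = 5 - (-18 + (-6 + o))**2 = 5 - (-24 + o)**2)
(40*f(4, h(4, -2)) - 10)/K(19) = (40*4**2 - 10)/(5 - (-24 + 19)**2) = (40*16 - 10)/(5 - 1*(-5)**2) = (640 - 10)/(5 - 1*25) = 630/(5 - 25) = 630/(-20) = 630*(-1/20) = -63/2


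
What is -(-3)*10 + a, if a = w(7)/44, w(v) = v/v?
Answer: 1321/44 ≈ 30.023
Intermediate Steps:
w(v) = 1
a = 1/44 ≈ 0.022727
-(-3)*10 + a = -(-3)*10 + 1/44 = -3*(-10) + 1/44 = 30 + 1/44 = 1321/44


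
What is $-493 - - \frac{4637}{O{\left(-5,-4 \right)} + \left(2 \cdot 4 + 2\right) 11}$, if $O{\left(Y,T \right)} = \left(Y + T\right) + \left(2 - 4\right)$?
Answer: $- \frac{44170}{99} \approx -446.16$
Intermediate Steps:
$O{\left(Y,T \right)} = -2 + T + Y$ ($O{\left(Y,T \right)} = \left(T + Y\right) + \left(2 - 4\right) = \left(T + Y\right) - 2 = -2 + T + Y$)
$-493 - - \frac{4637}{O{\left(-5,-4 \right)} + \left(2 \cdot 4 + 2\right) 11} = -493 - - \frac{4637}{\left(-2 - 4 - 5\right) + \left(2 \cdot 4 + 2\right) 11} = -493 - - \frac{4637}{-11 + \left(8 + 2\right) 11} = -493 - - \frac{4637}{-11 + 10 \cdot 11} = -493 - - \frac{4637}{-11 + 110} = -493 - - \frac{4637}{99} = -493 + \frac{4637}{99} = - \frac{44170}{99}$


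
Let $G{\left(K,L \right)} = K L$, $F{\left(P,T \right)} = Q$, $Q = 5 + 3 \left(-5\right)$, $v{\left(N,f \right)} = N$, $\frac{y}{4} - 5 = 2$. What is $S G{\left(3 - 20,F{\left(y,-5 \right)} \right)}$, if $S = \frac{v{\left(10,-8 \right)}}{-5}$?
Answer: $-340$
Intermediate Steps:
$y = 28$ ($y = 20 + 4 \cdot 2 = 20 + 8 = 28$)
$Q = -10$ ($Q = 5 - 15 = -10$)
$F{\left(P,T \right)} = -10$
$S = -2$ ($S = \frac{10}{-5} = 10 \left(- \frac{1}{5}\right) = -2$)
$S G{\left(3 - 20,F{\left(y,-5 \right)} \right)} = - 2 \left(3 - 20\right) \left(-10\right) = - 2 \left(\left(-17\right) \left(-10\right)\right) = \left(-2\right) 170 = -340$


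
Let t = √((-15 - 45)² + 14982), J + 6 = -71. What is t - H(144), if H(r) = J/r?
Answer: 77/144 + √18582 ≈ 136.85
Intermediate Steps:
J = -77 (J = -6 - 71 = -77)
H(r) = -77/r
t = √18582 (t = √((-60)² + 14982) = √(3600 + 14982) = √18582 ≈ 136.32)
t - H(144) = √18582 - (-77)/144 = √18582 - 1*(-77/144) = √18582 + 77/144 = 77/144 + √18582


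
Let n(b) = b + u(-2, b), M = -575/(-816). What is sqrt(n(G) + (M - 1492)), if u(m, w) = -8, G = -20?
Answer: I*sqrt(63226995)/204 ≈ 38.978*I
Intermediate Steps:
M = 575/816 (M = -575*(-1/816) = 575/816 ≈ 0.70466)
n(b) = -8 + b (n(b) = b - 8 = -8 + b)
sqrt(n(G) + (M - 1492)) = sqrt((-8 - 20) + (575/816 - 1492)) = sqrt(-28 - 1216897/816) = sqrt(-1239745/816) = I*sqrt(63226995)/204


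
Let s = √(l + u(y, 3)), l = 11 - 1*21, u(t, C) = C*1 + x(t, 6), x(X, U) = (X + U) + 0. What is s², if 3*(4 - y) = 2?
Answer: 7/3 ≈ 2.3333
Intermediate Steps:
y = 10/3 (y = 4 - ⅓*2 = 4 - ⅔ = 10/3 ≈ 3.3333)
x(X, U) = U + X (x(X, U) = (U + X) + 0 = U + X)
u(t, C) = 6 + C + t (u(t, C) = C*1 + (6 + t) = C + (6 + t) = 6 + C + t)
l = -10 (l = 11 - 21 = -10)
s = √21/3 (s = √(-10 + (6 + 3 + 10/3)) = √(-10 + 37/3) = √(7/3) = √21/3 ≈ 1.5275)
s² = (√21/3)² = 7/3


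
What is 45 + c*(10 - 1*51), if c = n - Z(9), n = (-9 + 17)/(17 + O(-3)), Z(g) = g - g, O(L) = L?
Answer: 151/7 ≈ 21.571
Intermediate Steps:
Z(g) = 0
n = 4/7 (n = (-9 + 17)/(17 - 3) = 8/14 = 8*(1/14) = 4/7 ≈ 0.57143)
c = 4/7 (c = 4/7 - 1*0 = 4/7 + 0 = 4/7 ≈ 0.57143)
45 + c*(10 - 1*51) = 45 + 4*(10 - 1*51)/7 = 45 + 4*(10 - 51)/7 = 45 + (4/7)*(-41) = 45 - 164/7 = 151/7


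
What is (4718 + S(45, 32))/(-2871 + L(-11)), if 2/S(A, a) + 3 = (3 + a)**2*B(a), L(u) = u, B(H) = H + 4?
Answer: -104024824/63543777 ≈ -1.6371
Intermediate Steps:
B(H) = 4 + H
S(A, a) = 2/(-3 + (3 + a)**2*(4 + a))
(4718 + S(45, 32))/(-2871 + L(-11)) = (4718 + 2/(-3 + (3 + 32)**2*(4 + 32)))/(-2871 - 11) = (4718 + 2/(-3 + 35**2*36))/(-2882) = (4718 + 2/(-3 + 1225*36))*(-1/2882) = (4718 + 2/(-3 + 44100))*(-1/2882) = (4718 + 2/44097)*(-1/2882) = (208049648/44097)*(-1/2882) = -104024824/63543777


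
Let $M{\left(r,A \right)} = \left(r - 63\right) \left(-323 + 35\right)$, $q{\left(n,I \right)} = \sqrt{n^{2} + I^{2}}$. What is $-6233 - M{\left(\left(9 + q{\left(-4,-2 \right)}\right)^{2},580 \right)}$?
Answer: $4711 + 10368 \sqrt{5} \approx 27895.0$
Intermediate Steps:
$q{\left(n,I \right)} = \sqrt{I^{2} + n^{2}}$
$M{\left(r,A \right)} = 18144 - 288 r$ ($M{\left(r,A \right)} = \left(-63 + r\right) \left(-288\right) = 18144 - 288 r$)
$-6233 - M{\left(\left(9 + q{\left(-4,-2 \right)}\right)^{2},580 \right)} = -6233 - \left(18144 - 288 \left(9 + \sqrt{\left(-2\right)^{2} + \left(-4\right)^{2}}\right)^{2}\right) = -6233 - \left(18144 - 288 \left(9 + \sqrt{4 + 16}\right)^{2}\right) = -6233 - \left(18144 - 288 \left(9 + \sqrt{20}\right)^{2}\right) = -6233 - \left(18144 - 288 \left(9 + 2 \sqrt{5}\right)^{2}\right) = -24377 + 288 \left(9 + 2 \sqrt{5}\right)^{2}$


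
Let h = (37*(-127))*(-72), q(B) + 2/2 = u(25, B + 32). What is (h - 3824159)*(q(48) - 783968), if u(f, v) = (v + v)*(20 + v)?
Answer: 2677010147239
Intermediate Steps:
u(f, v) = 2*v*(20 + v) (u(f, v) = (2*v)*(20 + v) = 2*v*(20 + v))
q(B) = -1 + 2*(32 + B)*(52 + B) (q(B) = -1 + 2*(B + 32)*(20 + (B + 32)) = -1 + 2*(32 + B)*(20 + (32 + B)) = -1 + 2*(32 + B)*(52 + B))
h = 338328 (h = -4699*(-72) = 338328)
(h - 3824159)*(q(48) - 783968) = (338328 - 3824159)*((-1 + 2*(32 + 48)*(52 + 48)) - 783968) = -3485831*((-1 + 2*80*100) - 783968) = -3485831*((-1 + 16000) - 783968) = -3485831*(15999 - 783968) = -3485831*(-767969) = 2677010147239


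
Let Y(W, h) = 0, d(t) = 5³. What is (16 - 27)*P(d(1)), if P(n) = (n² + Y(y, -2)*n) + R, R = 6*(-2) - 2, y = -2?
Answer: -171721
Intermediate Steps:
d(t) = 125
R = -14 (R = -12 - 2 = -14)
P(n) = -14 + n² (P(n) = (n² + 0*n) - 14 = (n² + 0) - 14 = n² - 14 = -14 + n²)
(16 - 27)*P(d(1)) = (16 - 27)*(-14 + 125²) = -11*(-14 + 15625) = -11*15611 = -171721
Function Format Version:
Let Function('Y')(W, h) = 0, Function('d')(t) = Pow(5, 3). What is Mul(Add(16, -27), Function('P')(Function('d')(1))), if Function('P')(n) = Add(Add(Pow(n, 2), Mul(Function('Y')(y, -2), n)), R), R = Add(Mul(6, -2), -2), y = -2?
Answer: -171721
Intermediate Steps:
Function('d')(t) = 125
R = -14 (R = Add(-12, -2) = -14)
Function('P')(n) = Add(-14, Pow(n, 2)) (Function('P')(n) = Add(Add(Pow(n, 2), Mul(0, n)), -14) = Add(Add(Pow(n, 2), 0), -14) = Add(Pow(n, 2), -14) = Add(-14, Pow(n, 2)))
Mul(Add(16, -27), Function('P')(Function('d')(1))) = Mul(Add(16, -27), Add(-14, Pow(125, 2))) = Mul(-11, Add(-14, 15625)) = Mul(-11, 15611) = -171721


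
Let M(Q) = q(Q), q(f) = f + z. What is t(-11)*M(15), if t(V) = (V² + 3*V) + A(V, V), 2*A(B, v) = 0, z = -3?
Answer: 1056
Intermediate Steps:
q(f) = -3 + f (q(f) = f - 3 = -3 + f)
M(Q) = -3 + Q
A(B, v) = 0 (A(B, v) = (½)*0 = 0)
t(V) = V² + 3*V (t(V) = (V² + 3*V) + 0 = V² + 3*V)
t(-11)*M(15) = (-11*(3 - 11))*(-3 + 15) = -11*(-8)*12 = 88*12 = 1056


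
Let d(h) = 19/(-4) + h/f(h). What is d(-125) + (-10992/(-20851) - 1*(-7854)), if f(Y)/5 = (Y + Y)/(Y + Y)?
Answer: 652617715/83404 ≈ 7824.8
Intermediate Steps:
f(Y) = 5 (f(Y) = 5*((Y + Y)/(Y + Y)) = 5*((2*Y)/((2*Y))) = 5*((2*Y)*(1/(2*Y))) = 5*1 = 5)
d(h) = -19/4 + h/5 (d(h) = 19/(-4) + h/5 = 19*(-1/4) + h*(1/5) = -19/4 + h/5)
d(-125) + (-10992/(-20851) - 1*(-7854)) = (-19/4 + (1/5)*(-125)) + (-10992/(-20851) - 1*(-7854)) = (-19/4 - 25) + (-10992*(-1/20851) + 7854) = -119/4 + (10992/20851 + 7854) = -119/4 + 163774746/20851 = 652617715/83404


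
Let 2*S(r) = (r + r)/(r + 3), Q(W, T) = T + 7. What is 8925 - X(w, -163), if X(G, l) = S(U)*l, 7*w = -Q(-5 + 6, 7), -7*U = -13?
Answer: 305569/34 ≈ 8987.3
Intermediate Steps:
U = 13/7 (U = -1/7*(-13) = 13/7 ≈ 1.8571)
Q(W, T) = 7 + T
S(r) = r/(3 + r) (S(r) = ((r + r)/(r + 3))/2 = ((2*r)/(3 + r))/2 = (2*r/(3 + r))/2 = r/(3 + r))
w = -2 (w = (-(7 + 7))/7 = (-1*14)/7 = (1/7)*(-14) = -2)
X(G, l) = 13*l/34 (X(G, l) = (13/(7*(3 + 13/7)))*l = (13/(7*(34/7)))*l = ((13/7)*(7/34))*l = 13*l/34)
8925 - X(w, -163) = 8925 - 13*(-163)/34 = 8925 - 1*(-2119/34) = 8925 + 2119/34 = 305569/34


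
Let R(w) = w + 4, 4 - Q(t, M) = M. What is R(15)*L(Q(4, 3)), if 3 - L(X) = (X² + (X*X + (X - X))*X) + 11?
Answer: -190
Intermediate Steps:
Q(t, M) = 4 - M
R(w) = 4 + w
L(X) = -8 - X² - X³ (L(X) = 3 - ((X² + (X*X + (X - X))*X) + 11) = 3 - ((X² + (X² + 0)*X) + 11) = 3 - ((X² + X²*X) + 11) = 3 - ((X² + X³) + 11) = 3 - (11 + X² + X³) = 3 + (-11 - X² - X³) = -8 - X² - X³)
R(15)*L(Q(4, 3)) = (4 + 15)*(-8 - (4 - 1*3)² - (4 - 1*3)³) = 19*(-8 - (4 - 3)² - (4 - 3)³) = 19*(-8 - 1*1² - 1*1³) = 19*(-8 - 1*1 - 1*1) = 19*(-8 - 1 - 1) = 19*(-10) = -190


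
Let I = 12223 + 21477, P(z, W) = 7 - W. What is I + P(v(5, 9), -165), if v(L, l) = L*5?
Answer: 33872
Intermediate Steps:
v(L, l) = 5*L
I = 33700
I + P(v(5, 9), -165) = 33700 + (7 - 1*(-165)) = 33700 + (7 + 165) = 33700 + 172 = 33872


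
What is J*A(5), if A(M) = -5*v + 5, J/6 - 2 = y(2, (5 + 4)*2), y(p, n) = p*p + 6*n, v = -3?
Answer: 13680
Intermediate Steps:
y(p, n) = p² + 6*n
J = 684 (J = 12 + 6*(2² + 6*((5 + 4)*2)) = 12 + 6*(4 + 6*(9*2)) = 12 + 6*(4 + 6*18) = 12 + 6*(4 + 108) = 12 + 6*112 = 12 + 672 = 684)
A(M) = 20 (A(M) = -5*(-3) + 5 = 15 + 5 = 20)
J*A(5) = 684*20 = 13680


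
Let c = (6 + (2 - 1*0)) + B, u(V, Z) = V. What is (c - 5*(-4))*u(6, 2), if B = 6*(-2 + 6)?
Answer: 312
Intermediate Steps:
B = 24 (B = 6*4 = 24)
c = 32 (c = (6 + (2 - 1*0)) + 24 = (6 + (2 + 0)) + 24 = (6 + 2) + 24 = 8 + 24 = 32)
(c - 5*(-4))*u(6, 2) = (32 - 5*(-4))*6 = (32 + 20)*6 = 52*6 = 312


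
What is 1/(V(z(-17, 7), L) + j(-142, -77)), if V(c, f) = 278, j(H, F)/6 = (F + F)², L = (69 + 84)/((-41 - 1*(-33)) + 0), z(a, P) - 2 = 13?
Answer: 1/142574 ≈ 7.0139e-6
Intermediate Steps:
z(a, P) = 15 (z(a, P) = 2 + 13 = 15)
L = -153/8 (L = 153/((-41 + 33) + 0) = 153/(-8 + 0) = 153/(-8) = 153*(-⅛) = -153/8 ≈ -19.125)
j(H, F) = 24*F² (j(H, F) = 6*(F + F)² = 6*(2*F)² = 6*(4*F²) = 24*F²)
1/(V(z(-17, 7), L) + j(-142, -77)) = 1/(278 + 24*(-77)²) = 1/(278 + 24*5929) = 1/(278 + 142296) = 1/142574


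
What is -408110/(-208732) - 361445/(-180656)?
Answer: 5327594925/1346738864 ≈ 3.9559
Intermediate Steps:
-408110/(-208732) - 361445/(-180656) = -408110*(-1/208732) - 361445*(-1/180656) = 204055/104366 + 51635/25808 = 5327594925/1346738864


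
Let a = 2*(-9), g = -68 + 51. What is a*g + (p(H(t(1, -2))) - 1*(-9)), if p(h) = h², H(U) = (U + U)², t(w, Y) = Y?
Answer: 571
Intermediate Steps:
g = -17
H(U) = 4*U² (H(U) = (2*U)² = 4*U²)
a = -18
a*g + (p(H(t(1, -2))) - 1*(-9)) = -18*(-17) + ((4*(-2)²)² - 1*(-9)) = 306 + ((4*4)² + 9) = 306 + (16² + 9) = 306 + (256 + 9) = 306 + 265 = 571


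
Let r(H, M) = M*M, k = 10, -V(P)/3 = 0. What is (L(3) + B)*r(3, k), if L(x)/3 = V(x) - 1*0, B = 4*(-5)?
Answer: -2000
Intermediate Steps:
V(P) = 0 (V(P) = -3*0 = 0)
r(H, M) = M²
B = -20
L(x) = 0 (L(x) = 3*(0 - 1*0) = 3*(0 + 0) = 3*0 = 0)
(L(3) + B)*r(3, k) = (0 - 20)*10² = -20*100 = -2000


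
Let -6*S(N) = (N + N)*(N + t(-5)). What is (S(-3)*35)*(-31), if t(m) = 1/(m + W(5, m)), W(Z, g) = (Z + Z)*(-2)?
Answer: 16492/5 ≈ 3298.4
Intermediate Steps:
W(Z, g) = -4*Z (W(Z, g) = (2*Z)*(-2) = -4*Z)
t(m) = 1/(-20 + m) (t(m) = 1/(m - 4*5) = 1/(m - 20) = 1/(-20 + m))
S(N) = -N*(-1/25 + N)/3 (S(N) = -(N + N)*(N + 1/(-20 - 5))/6 = -2*N*(N + 1/(-25))/6 = -2*N*(N - 1/25)/6 = -2*N*(-1/25 + N)/6 = -N*(-1/25 + N)/3)
(S(-3)*35)*(-31) = (((1/75)*(-3)*(1 - 25*(-3)))*35)*(-31) = (((1/75)*(-3)*(1 + 75))*35)*(-31) = (((1/75)*(-3)*76)*35)*(-31) = -76/25*35*(-31) = -532/5*(-31) = 16492/5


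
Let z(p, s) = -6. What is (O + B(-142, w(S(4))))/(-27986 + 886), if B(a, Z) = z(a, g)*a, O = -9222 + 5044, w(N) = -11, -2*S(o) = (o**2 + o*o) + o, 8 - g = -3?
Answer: 1663/13550 ≈ 0.12273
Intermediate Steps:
g = 11 (g = 8 - 1*(-3) = 8 + 3 = 11)
S(o) = -o**2 - o/2 (S(o) = -((o**2 + o*o) + o)/2 = -((o**2 + o**2) + o)/2 = -(2*o**2 + o)/2 = -(o + 2*o**2)/2 = -o**2 - o/2)
O = -4178
B(a, Z) = -6*a
(O + B(-142, w(S(4))))/(-27986 + 886) = (-4178 - 6*(-142))/(-27986 + 886) = (-4178 + 852)/(-27100) = -3326*(-1/27100) = 1663/13550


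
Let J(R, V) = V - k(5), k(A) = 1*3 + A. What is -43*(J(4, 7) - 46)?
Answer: 2021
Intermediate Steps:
k(A) = 3 + A
J(R, V) = -8 + V (J(R, V) = V - (3 + 5) = V - 1*8 = V - 8 = -8 + V)
-43*(J(4, 7) - 46) = -43*((-8 + 7) - 46) = -43*(-1 - 46) = -43*(-47) = 2021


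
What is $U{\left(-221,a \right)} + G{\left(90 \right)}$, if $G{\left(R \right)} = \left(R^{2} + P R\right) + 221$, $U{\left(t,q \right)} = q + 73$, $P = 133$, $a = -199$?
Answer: $20165$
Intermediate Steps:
$U{\left(t,q \right)} = 73 + q$
$G{\left(R \right)} = 221 + R^{2} + 133 R$ ($G{\left(R \right)} = \left(R^{2} + 133 R\right) + 221 = 221 + R^{2} + 133 R$)
$U{\left(-221,a \right)} + G{\left(90 \right)} = \left(73 - 199\right) + \left(221 + 90^{2} + 133 \cdot 90\right) = -126 + \left(221 + 8100 + 11970\right) = -126 + 20291 = 20165$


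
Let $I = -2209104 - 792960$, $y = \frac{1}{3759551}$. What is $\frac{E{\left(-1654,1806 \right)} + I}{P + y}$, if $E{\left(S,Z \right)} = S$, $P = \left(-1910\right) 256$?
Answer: $\frac{11292631010618}{1838270056959} \approx 6.1431$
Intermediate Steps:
$P = -488960$
$y = \frac{1}{3759551} \approx 2.6599 \cdot 10^{-7}$
$I = -3002064$ ($I = -2209104 - 792960 = -3002064$)
$\frac{E{\left(-1654,1806 \right)} + I}{P + y} = \frac{-1654 - 3002064}{-488960 + \frac{1}{3759551}} = - \frac{3003718}{- \frac{1838270056959}{3759551}} = \left(-3003718\right) \left(- \frac{3759551}{1838270056959}\right) = \frac{11292631010618}{1838270056959}$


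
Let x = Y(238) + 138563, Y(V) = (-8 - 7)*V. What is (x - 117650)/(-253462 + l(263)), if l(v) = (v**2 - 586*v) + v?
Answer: -1927/37572 ≈ -0.051288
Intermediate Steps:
l(v) = v**2 - 585*v
Y(V) = -15*V
x = 134993 (x = -15*238 + 138563 = -3570 + 138563 = 134993)
(x - 117650)/(-253462 + l(263)) = (134993 - 117650)/(-253462 + 263*(-585 + 263)) = 17343/(-253462 + 263*(-322)) = 17343/(-253462 - 84686) = 17343/(-338148) = 17343*(-1/338148) = -1927/37572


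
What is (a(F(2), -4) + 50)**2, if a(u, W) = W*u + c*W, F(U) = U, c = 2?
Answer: 1156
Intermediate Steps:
a(u, W) = 2*W + W*u (a(u, W) = W*u + 2*W = 2*W + W*u)
(a(F(2), -4) + 50)**2 = (-4*(2 + 2) + 50)**2 = (-4*4 + 50)**2 = (-16 + 50)**2 = 34**2 = 1156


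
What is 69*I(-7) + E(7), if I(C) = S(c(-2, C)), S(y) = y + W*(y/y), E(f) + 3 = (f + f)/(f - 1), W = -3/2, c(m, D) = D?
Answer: -3523/6 ≈ -587.17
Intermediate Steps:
W = -3/2 (W = -3*½ = -3/2 ≈ -1.5000)
E(f) = -3 + 2*f/(-1 + f) (E(f) = -3 + (f + f)/(f - 1) = -3 + (2*f)/(-1 + f) = -3 + 2*f/(-1 + f))
S(y) = -3/2 + y (S(y) = y - 3*y/(2*y) = y - 3/2*1 = y - 3/2 = -3/2 + y)
I(C) = -3/2 + C
69*I(-7) + E(7) = 69*(-3/2 - 7) + (3 - 1*7)/(-1 + 7) = 69*(-17/2) + (3 - 7)/6 = -1173/2 + (⅙)*(-4) = -1173/2 - ⅔ = -3523/6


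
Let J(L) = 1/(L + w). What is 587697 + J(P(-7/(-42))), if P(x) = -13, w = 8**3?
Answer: 293260804/499 ≈ 5.8770e+5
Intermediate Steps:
w = 512
J(L) = 1/(512 + L) (J(L) = 1/(L + 512) = 1/(512 + L))
587697 + J(P(-7/(-42))) = 587697 + 1/(512 - 13) = 587697 + 1/499 = 293260804/499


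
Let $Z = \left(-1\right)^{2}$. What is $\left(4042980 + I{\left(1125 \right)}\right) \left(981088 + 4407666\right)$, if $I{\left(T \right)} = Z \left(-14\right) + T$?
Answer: $21792611552614$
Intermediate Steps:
$Z = 1$
$I{\left(T \right)} = -14 + T$ ($I{\left(T \right)} = 1 \left(-14\right) + T = -14 + T$)
$\left(4042980 + I{\left(1125 \right)}\right) \left(981088 + 4407666\right) = \left(4042980 + \left(-14 + 1125\right)\right) \left(981088 + 4407666\right) = \left(4042980 + 1111\right) 5388754 = 4044091 \cdot 5388754 = 21792611552614$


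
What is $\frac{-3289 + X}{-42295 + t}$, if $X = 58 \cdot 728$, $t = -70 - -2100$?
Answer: $- \frac{7787}{8053} \approx -0.96697$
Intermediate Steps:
$t = 2030$ ($t = -70 + 2100 = 2030$)
$X = 42224$
$\frac{-3289 + X}{-42295 + t} = \frac{-3289 + 42224}{-42295 + 2030} = \frac{38935}{-40265} = 38935 \left(- \frac{1}{40265}\right) = - \frac{7787}{8053}$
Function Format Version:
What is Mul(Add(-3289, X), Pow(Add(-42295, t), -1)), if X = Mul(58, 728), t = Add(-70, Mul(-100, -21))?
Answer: Rational(-7787, 8053) ≈ -0.96697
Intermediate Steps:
t = 2030 (t = Add(-70, 2100) = 2030)
X = 42224
Mul(Add(-3289, X), Pow(Add(-42295, t), -1)) = Mul(Add(-3289, 42224), Pow(Add(-42295, 2030), -1)) = Mul(38935, Pow(-40265, -1)) = Mul(38935, Rational(-1, 40265)) = Rational(-7787, 8053)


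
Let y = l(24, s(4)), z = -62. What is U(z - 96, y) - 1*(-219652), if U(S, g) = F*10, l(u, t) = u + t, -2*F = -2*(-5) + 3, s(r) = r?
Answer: 219587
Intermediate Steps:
F = -13/2 (F = -(-2*(-5) + 3)/2 = -(10 + 3)/2 = -½*13 = -13/2 ≈ -6.5000)
l(u, t) = t + u
y = 28 (y = 4 + 24 = 28)
U(S, g) = -65 (U(S, g) = -13/2*10 = -65)
U(z - 96, y) - 1*(-219652) = -65 - 1*(-219652) = -65 + 219652 = 219587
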